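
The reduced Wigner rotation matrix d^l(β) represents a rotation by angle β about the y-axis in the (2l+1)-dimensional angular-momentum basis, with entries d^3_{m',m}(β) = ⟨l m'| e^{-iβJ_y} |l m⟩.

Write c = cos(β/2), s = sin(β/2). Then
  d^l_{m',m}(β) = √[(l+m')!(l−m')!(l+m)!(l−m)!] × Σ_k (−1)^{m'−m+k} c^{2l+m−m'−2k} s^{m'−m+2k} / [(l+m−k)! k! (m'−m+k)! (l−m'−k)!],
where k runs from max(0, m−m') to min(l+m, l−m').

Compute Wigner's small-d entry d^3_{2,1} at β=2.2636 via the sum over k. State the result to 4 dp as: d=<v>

d=0.3205

d^3_{2,1}(β=2.2636) via Wigner's sum:
Half-angle: c=0.425031, s=0.905179. N=√(120·1·24·2)=75.894664
k∈{0,1} keeps every argument non-negative
  k=0: (−1)^1·75.8947/(24)·0.4250^5·0.9052^1 = -0.039704
  k=1: (−1)^2·75.8947/(12)·0.4250^3·0.9052^3 = +0.360160
d^3_{2,1}(2.2636) = -0.039704 +0.360160 = +0.320456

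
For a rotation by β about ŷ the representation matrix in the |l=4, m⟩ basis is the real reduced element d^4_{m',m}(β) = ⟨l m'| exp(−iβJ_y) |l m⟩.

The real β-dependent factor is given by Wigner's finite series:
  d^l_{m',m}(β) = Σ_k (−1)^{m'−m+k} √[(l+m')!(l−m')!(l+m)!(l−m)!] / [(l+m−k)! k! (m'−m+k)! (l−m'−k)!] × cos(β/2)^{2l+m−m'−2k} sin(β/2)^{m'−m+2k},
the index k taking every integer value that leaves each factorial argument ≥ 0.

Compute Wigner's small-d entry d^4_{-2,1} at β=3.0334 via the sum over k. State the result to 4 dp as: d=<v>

d=0.2237

d^4_{-2,1}(β=3.0334) via Wigner's sum:
c=cos(3.0334/2)=0.054070, s=sin(3.0334/2)=0.998537; N=√[2·720·120·6]=1018.233765
k: max(0,(1)−(-2))=3 … min(4+(1),4−(-2))=5
  k=3: (−1)^0·1018.2338/(72)·0.0541^5·0.9985^3 = +0.000007
  k=4: (−1)^1·1018.2338/(48)·0.0541^3·0.9985^5 = -0.003329
  k=5: (−1)^2·1018.2338/(240)·0.0541^1·0.9985^7 = +0.227061
d^4_{-2,1}(3.0334) = +0.000007 -0.003329 +0.227061 = +0.223738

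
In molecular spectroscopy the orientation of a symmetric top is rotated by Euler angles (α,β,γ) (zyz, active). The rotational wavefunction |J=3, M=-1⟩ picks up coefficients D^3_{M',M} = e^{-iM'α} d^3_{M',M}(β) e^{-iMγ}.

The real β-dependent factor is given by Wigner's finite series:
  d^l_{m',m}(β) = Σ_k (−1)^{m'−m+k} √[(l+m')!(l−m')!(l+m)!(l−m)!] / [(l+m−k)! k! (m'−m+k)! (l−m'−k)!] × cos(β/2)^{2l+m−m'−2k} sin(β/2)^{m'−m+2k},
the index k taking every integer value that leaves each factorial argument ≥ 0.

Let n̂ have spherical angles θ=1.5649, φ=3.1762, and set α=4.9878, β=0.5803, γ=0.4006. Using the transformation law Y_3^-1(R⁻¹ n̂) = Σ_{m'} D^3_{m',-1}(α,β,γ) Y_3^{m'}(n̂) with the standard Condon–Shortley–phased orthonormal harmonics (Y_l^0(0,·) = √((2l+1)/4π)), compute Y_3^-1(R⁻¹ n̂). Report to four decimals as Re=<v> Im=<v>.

Need the full column D^3_{m',-1} for m'=−3..3 at α=4.9878, β=0.5803, γ=0.4006.
cos(β/2)=0.958201, sin(β/2)=0.286096
d^3_{-3,-1}: single k=2 term ⇒ +0.267236;  D = -0.251583+0.090118i
d^3_{-2,-1}: k∈[1..2] ⇒ +0.730794 -0.130297 = +0.600496;  D = -0.348604-0.488949i
d^3_{-1,-1}: k∈[0..2] ⇒ +0.773998 -0.552001 +0.036907 = +0.258904;  D = +0.161993-0.201964i
d^3_{0,-1}: k∈[0..2] ⇒ -0.800544 +0.214100 -0.006362 = -0.592806;  D = -0.545872-0.231177i
d^3_{1,-1}: k∈[0..2] ⇒ +0.414001 -0.049210 +0.000548 = +0.365339;  D = -0.045617+0.362480i
d^3_{2,-1}: k∈[0..1] ⇒ -0.130297 +0.005808 = -0.124489;  D = +0.123087-0.018631i
d^3_{3,-1}: single k=0 term ⇒ +0.023824;  D = -0.009837-0.021698i
Y_3^{m'}(θ=1.5649,φ=3.1762) and Σ D·Y over m':
  (-0.2516+0.0901i)·(-0.4150+0.0432i)  (-0.3486-0.4889i)·(+0.0060-0.0004i)  (+0.1620-0.2020i)·(+0.3229-0.0112i)  (-0.5459-0.2312i)·(-0.0066+0.0000i)  (-0.0456+0.3625i)·(-0.3229-0.0112i)  (+0.1231-0.0186i)·(+0.0060+0.0004i)  (-0.0098-0.0217i)·(+0.4150+0.0432i)
Y_3^-1(R⁻¹ n̂) = +0.168244-0.242605i

Re=0.1682 Im=-0.2426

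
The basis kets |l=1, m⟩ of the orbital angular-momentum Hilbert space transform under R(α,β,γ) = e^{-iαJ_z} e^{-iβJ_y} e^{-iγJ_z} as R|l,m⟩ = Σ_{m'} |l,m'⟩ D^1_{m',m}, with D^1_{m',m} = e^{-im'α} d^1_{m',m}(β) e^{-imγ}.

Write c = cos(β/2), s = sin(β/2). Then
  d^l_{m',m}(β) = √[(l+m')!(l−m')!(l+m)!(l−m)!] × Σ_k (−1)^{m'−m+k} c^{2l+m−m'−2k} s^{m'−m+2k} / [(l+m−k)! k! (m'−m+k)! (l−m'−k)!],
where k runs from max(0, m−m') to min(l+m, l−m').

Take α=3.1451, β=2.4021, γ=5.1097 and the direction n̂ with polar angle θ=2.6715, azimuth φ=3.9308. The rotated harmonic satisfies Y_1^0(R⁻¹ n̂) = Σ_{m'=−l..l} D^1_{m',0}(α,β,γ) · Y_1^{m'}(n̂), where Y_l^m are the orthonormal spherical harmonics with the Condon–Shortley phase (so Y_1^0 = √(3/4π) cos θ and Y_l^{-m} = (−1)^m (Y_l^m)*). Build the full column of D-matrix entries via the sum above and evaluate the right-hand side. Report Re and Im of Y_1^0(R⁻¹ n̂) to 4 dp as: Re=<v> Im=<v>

Need the full column D^1_{m',0} for m'=−1..1 at α=3.1451, β=2.4021, γ=5.1097.
cos(β/2)=0.361379, sin(β/2)=0.932419
d^1_{-1,0}: single k=1 term ⇒ +0.476529;  D = -0.476526-0.001671i
d^1_{0,0}: k∈[0..1] ⇒ +0.130595 -0.869405 = -0.738811;  D = -0.738811+0.000000i
d^1_{1,0}: single k=0 term ⇒ -0.476529;  D = +0.476526-0.001671i
Y_1^{m'}(θ=2.6715,φ=3.9308) and Σ D·Y over m':
  (-0.4765-0.0017i)·(-0.1102+0.1111i)  (-0.7388+0.0000i)·(-0.4356+0.0000i)  (+0.4765-0.0017i)·(+0.1102+0.1111i)
Y_1^0(R⁻¹ n̂) = +0.427262+0.000000i

Re=0.4273 Im=0.0000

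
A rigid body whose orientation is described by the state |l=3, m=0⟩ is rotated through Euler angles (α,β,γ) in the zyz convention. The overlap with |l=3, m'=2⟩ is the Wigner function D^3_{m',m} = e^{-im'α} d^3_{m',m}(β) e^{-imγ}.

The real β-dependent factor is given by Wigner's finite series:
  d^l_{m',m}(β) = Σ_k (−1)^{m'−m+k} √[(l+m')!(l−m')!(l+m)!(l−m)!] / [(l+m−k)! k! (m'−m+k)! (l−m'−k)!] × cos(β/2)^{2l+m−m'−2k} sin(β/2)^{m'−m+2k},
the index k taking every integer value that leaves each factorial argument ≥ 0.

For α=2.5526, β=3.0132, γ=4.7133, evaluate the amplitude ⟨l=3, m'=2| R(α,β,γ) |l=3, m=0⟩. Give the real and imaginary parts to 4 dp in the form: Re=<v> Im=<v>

Split into d^3_{2,0}(β=3.0132) × two z-phases.
Half-angle: c=0.064152, s=0.997940. N=√(120·1·6·6)=65.726707
k∈{0,1} keeps every argument non-negative
  k=0: (−1)^2·65.7267/(12)·0.0642^4·0.9979^2 = +0.000092
  k=1: (−1)^3·65.7267/(12)·0.0642^2·0.9979^4 = -0.022356
d^3_{2,0}(3.0132) = +0.000092 -0.022356 = -0.022264
D = (+0.382787+0.923837i)·(-0.022264)·(+1.000000+0.000000i) = -0.008522-0.020568i

Re=-0.0085 Im=-0.0206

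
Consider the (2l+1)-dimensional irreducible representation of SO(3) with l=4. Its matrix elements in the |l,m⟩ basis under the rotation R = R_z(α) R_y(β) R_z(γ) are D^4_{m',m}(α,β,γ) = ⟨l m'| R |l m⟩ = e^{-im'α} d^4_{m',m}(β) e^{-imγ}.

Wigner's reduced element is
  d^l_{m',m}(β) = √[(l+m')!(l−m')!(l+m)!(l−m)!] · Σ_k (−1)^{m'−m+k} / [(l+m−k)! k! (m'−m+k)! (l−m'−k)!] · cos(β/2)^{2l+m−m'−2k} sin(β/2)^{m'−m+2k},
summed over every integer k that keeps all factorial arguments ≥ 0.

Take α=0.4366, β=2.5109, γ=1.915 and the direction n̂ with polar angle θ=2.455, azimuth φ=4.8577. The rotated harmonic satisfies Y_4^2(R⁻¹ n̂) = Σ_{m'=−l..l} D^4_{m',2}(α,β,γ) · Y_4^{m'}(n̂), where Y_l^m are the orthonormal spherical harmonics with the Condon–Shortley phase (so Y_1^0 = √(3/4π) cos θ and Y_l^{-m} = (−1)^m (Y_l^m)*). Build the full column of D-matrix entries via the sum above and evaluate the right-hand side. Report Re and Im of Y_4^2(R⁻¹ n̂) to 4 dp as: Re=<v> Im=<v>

Re=0.1370 Im=0.1643

Need the full column D^4_{m',2} for m'=−4..4 at α=0.4366, β=2.5109, γ=1.915.
cos(β/2)=0.310146, sin(β/2)=0.950689
d^4_{-4,2}: single k=6 term ⇒ +0.375787;  D = -0.184369-0.327450i
d^4_{-3,2}: k∈[5..6] ⇒ +0.260061 -0.814515 = -0.554454;  D = +0.450809+0.322786i
d^4_{-2,2}: k∈[4..6] ⇒ +0.113373 -0.852204 +0.667280 = -0.071552;  D = +0.070334+0.013147i
d^4_{-1,2}: k∈[3..5] ⇒ +0.034871 -0.491469 +0.923573 = +0.466975;  D = -0.452248+0.116349i
d^4_{0,2}: k∈[2..4] ⇒ +0.007631 -0.191208 +0.673727 = +0.490149;  D = -0.378522+0.311396i
d^4_{1,2}: k∈[1..3] ⇒ +0.001113 -0.052306 +0.327646 = +0.276453;  D = -0.119198+0.249436i
d^4_{2,2}: k∈[0..2] ⇒ +0.000086 -0.009653 +0.113373 = +0.103806;  D = -0.000954+0.103801i
d^4_{3,2}: k∈[0..1] ⇒ -0.000982 +0.027678 = +0.026696;  D = +0.011066+0.024294i
d^4_{4,2}: single k=0 term ⇒ +0.004256;  D = +0.003237+0.002764i
Y_4^{m'}(θ=2.455,φ=4.8577) and Σ D·Y over m':
  (-0.1844-0.3275i)·(+0.0597-0.0392i)  (+0.4508+0.3228i)·(+0.1041+0.2235i)  (+0.0703+0.0131i)·(-0.4105+0.1228i)  (-0.4522+0.1163i)·(-0.0399-0.2724i)  (-0.3785+0.3114i)·(-0.2562+0.0000i)  (-0.1192+0.2494i)·(+0.0399-0.2724i)  (-0.0010+0.1038i)·(-0.4105-0.1228i)  (+0.0111+0.0243i)·(-0.1041+0.2235i)  (+0.0032+0.0028i)·(+0.0597+0.0392i)
Y_4^2(R⁻¹ n̂) = +0.136998+0.164253i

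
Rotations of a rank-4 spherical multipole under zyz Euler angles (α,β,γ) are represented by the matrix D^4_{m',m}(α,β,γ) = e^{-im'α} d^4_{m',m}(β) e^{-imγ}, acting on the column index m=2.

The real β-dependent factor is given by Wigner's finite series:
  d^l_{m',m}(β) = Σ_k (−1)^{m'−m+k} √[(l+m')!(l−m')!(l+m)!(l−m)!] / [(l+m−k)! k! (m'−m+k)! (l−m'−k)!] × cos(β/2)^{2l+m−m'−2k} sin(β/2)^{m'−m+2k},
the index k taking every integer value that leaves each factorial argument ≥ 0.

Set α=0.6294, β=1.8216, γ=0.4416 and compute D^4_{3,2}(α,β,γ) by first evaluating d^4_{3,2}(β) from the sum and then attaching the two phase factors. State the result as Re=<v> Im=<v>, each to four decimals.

Re=-0.3572 Im=-0.1386

Split into d^4_{3,2}(β=1.8216) × two z-phases.
Half-angle: c=0.613114, s=0.789994. N=√(5040·1·720·2)=2693.993318
k∈{0,1} keeps every argument non-negative
  k=0: (−1)^1·2693.9933/(720)·0.6131^7·0.7900^1 = -0.096267
  k=1: (−1)^2·2693.9933/(240)·0.6131^5·0.7900^3 = +0.479472
d^4_{3,2}(1.8216) = -0.096267 +0.479472 = +0.383205
D = (-0.312101-0.950049i)·(+0.383205)·(+0.634682-0.772774i) = -0.357246-0.138642i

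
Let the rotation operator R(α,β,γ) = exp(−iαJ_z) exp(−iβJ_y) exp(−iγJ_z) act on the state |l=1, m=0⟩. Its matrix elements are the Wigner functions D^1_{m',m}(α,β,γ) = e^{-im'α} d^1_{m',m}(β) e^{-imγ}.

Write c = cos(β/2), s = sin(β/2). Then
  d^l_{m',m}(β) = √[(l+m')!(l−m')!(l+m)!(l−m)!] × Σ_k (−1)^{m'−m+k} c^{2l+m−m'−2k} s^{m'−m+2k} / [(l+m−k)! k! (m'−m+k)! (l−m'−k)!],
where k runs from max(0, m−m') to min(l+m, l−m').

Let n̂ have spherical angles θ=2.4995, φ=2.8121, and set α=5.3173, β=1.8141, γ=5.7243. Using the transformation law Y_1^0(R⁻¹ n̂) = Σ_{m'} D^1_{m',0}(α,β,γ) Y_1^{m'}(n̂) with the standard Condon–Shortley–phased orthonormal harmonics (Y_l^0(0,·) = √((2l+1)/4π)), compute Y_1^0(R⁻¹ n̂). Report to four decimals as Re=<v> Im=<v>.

Need the full column D^1_{m',0} for m'=−1..1 at α=5.3173, β=1.8141, γ=5.7243.
cos(β/2)=0.616072, sin(β/2)=0.787690
d^1_{-1,0}: single k=1 term ⇒ +0.686281;  D = +0.390280-0.564502i
d^1_{0,0}: k∈[0..1] ⇒ +0.379545 -0.620455 = -0.240910;  D = -0.240910+0.000000i
d^1_{1,0}: single k=0 term ⇒ -0.686281;  D = -0.390280-0.564502i
Y_1^{m'}(θ=2.4995,φ=2.8121) and Σ D·Y over m':
  (+0.3903-0.5645i)·(-0.1958-0.0669i)  (-0.2409+0.0000i)·(-0.3913+0.0000i)  (-0.3903-0.5645i)·(+0.1958-0.0669i)
Y_1^0(R⁻¹ n̂) = -0.134133+0.000000i

Re=-0.1341 Im=0.0000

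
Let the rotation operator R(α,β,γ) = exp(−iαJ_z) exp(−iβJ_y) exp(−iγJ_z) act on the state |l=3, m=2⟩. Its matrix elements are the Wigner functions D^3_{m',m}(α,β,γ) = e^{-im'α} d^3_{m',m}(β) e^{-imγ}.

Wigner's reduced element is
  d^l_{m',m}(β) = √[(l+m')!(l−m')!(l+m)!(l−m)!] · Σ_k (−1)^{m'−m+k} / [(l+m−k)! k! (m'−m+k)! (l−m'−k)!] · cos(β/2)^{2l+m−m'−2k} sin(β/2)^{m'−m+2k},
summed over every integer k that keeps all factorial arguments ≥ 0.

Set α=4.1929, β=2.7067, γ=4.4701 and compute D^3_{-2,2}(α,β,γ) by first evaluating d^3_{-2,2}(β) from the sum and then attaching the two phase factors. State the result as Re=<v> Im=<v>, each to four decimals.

Re=-0.5571 Im=0.3449

Split into d^3_{-2,2}(β=2.7067) × two z-phases.
Half-angle: c=0.215737, s=0.976452. N=√(1·120·120·1)=120.000000
Admissible k: 4..5 (factorial args all ≥0)
  k=4: (−1)^0·120.0000/(24)·0.2157^2·0.9765^4 = +0.211554
  k=5: (−1)^1·120.0000/(120)·0.2157^0·0.9765^6 = -0.866771
d^3_{-2,2}(2.7067) = +0.211554 -0.866771 = -0.655217
Phases: e^{-i·(-2)·4.1929}=-0.507101+0.861886i, e^{-i·(2)·4.4701}=-0.884872-0.465835i ⇒ D=-0.557076+0.344928i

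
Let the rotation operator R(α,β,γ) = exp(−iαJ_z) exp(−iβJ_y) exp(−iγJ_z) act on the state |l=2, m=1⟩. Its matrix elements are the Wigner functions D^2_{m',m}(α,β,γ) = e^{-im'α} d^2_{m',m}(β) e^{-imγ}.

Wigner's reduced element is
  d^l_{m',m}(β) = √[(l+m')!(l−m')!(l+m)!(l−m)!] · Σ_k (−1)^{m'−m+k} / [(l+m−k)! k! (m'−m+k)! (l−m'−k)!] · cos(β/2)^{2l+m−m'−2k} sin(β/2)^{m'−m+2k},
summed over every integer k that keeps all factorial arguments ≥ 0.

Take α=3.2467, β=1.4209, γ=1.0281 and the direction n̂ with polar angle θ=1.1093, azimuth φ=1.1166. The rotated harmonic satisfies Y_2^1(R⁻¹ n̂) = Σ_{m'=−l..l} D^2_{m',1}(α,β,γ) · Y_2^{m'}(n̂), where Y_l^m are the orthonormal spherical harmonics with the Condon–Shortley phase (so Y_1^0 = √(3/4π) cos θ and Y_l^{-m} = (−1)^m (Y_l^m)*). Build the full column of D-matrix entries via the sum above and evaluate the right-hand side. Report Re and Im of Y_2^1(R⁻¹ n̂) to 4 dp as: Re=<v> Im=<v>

Need the full column D^2_{m',1} for m'=−2..2 at α=3.2467, β=1.4209, γ=1.0281.
cos(β/2)=0.758068, sin(β/2)=0.652175
d^2_{-2,1}: single k=3 term ⇒ +0.420563;  D = +0.287566-0.306885i
d^2_{-1,1}: k∈[2..3] ⇒ +0.733274 -0.180907 = +0.552367;  D = -0.333318+0.440463i
d^2_{0,1}: k∈[1..2] ⇒ +0.695929 -0.515082 = +0.180847;  D = +0.093398-0.154863i
d^2_{1,1}: k∈[0..1] ⇒ +0.330243 -0.733274 = -0.403031;  D = +0.170787-0.365056i
d^2_{2,1}: single k=0 term ⇒ -0.568224;  D = -0.185462+0.537105i
Y_2^{m'}(θ=1.1093,φ=1.1166) and Σ D·Y over m':
  (+0.2876-0.3069i)·(-0.1905-0.2442i)  (-0.3333+0.4405i)·(+0.1351-0.2768i)  (+0.0934-0.1549i)·(-0.1278+0.0000i)  (+0.1708-0.3651i)·(-0.1351-0.2768i)  (-0.1855+0.5371i)·(-0.1905+0.2442i)
Y_2^1(R⁻¹ n̂) = -0.284728+0.014278i

Re=-0.2847 Im=0.0143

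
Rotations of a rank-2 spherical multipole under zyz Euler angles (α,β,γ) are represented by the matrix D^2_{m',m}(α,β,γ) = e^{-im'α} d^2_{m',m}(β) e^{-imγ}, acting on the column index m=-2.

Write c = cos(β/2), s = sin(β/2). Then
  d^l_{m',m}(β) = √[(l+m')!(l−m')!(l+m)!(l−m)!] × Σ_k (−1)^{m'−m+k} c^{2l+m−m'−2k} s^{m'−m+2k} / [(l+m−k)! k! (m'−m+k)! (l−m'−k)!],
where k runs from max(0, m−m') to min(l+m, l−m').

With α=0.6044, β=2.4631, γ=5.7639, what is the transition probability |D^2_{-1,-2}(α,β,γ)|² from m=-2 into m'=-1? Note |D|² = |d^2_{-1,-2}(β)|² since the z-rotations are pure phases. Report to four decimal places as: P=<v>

P=0.0048

Split into d^2_{-1,-2}(β=2.4631) × two z-phases.
Half-angle: c=0.332776, s=0.943006. N=√(1·6·1·24)=12.000000
k∈{0} keeps every argument non-negative
  k=0: (−1)^1·12.0000/(6)·0.3328^3·0.9430^1 = -0.069503
d^2_{-1,-2}(2.4631) = -0.069503
|D^2_{-1,-2}|² = |d^2_{-1,-2}(β)|² = (-0.069503)² = 0.004831 (the z-rotation phases have unit modulus)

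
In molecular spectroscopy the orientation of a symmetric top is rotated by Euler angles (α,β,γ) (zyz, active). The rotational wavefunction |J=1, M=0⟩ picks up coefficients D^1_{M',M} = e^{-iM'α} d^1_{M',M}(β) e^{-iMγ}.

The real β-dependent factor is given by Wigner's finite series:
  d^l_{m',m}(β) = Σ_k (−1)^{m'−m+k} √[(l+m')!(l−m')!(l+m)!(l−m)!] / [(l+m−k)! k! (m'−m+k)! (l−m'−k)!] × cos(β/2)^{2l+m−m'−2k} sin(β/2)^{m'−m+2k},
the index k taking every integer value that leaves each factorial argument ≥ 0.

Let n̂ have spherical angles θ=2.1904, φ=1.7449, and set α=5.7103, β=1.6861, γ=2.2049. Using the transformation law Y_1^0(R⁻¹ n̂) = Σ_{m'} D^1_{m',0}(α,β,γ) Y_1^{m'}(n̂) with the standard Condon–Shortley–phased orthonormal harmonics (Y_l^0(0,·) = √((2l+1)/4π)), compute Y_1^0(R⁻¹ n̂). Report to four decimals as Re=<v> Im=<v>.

Re=-0.2358 Im=0.0000

Need the full column D^1_{m',0} for m'=−1..1 at α=5.7103, β=1.6861, γ=2.2049.
cos(β/2)=0.665189, sin(β/2)=0.746675
d^1_{-1,0}: single k=1 term ⇒ +0.702412;  D = +0.590265-0.380748i
d^1_{0,0}: k∈[0..1] ⇒ +0.442476 -0.557524 = -0.115048;  D = -0.115048+0.000000i
d^1_{1,0}: single k=0 term ⇒ -0.702412;  D = -0.590265-0.380748i
Y_1^{m'}(θ=2.1904,φ=1.7449) and Σ D·Y over m':
  (+0.5903-0.3807i)·(-0.0487-0.2770i)  (-0.1150+0.0000i)·(-0.2837+0.0000i)  (-0.5903-0.3807i)·(+0.0487-0.2770i)
Y_1^0(R⁻¹ n̂) = -0.235824+0.000000i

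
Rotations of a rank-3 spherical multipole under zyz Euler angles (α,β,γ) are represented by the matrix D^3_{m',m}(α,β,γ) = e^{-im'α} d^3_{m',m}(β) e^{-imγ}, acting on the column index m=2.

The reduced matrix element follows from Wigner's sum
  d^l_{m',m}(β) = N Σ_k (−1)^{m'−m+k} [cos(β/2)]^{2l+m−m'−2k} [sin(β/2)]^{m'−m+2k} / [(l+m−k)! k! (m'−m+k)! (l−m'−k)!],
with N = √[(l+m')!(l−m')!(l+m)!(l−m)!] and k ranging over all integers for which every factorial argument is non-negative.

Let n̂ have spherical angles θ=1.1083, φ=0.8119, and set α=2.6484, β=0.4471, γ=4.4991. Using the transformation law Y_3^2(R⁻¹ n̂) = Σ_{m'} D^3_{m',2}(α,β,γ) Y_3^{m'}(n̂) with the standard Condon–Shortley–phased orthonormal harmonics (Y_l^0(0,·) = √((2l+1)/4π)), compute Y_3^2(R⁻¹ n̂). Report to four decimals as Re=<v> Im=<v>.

Need the full column D^3_{m',2} for m'=−3..3 at α=2.6484, β=0.4471, γ=4.4991.
cos(β/2)=0.975117, sin(β/2)=0.221693
d^3_{-3,2}: single k=5 term ⇒ +0.001279;  D = +0.000633-0.001111i
d^3_{-2,2}: k∈[4..5] ⇒ +0.011484 -0.000119 = +0.011365;  D = -0.009630+0.006035i
d^3_{-1,2}: k∈[3..4] ⇒ +0.063893 -0.001651 = +0.062242;  D = +0.062104-0.004143i
d^3_{0,2}: k∈[2..3] ⇒ +0.243383 -0.012580 = +0.230803;  D = -0.210120-0.095496i
d^3_{1,2}: k∈[1..2] ⇒ +0.618065 -0.063893 = +0.554172;  D = +0.335830+0.440823i
d^3_{2,2}: k∈[0..1] ⇒ +0.859685 -0.222177 = +0.637508;  D = -0.100203-0.629584i
d^3_{3,2}: single k=0 term ⇒ -0.478751;  D = +0.157561-0.452081i
Y_3^{m'}(θ=1.1083,φ=0.8119) and Σ D·Y over m':
  (+0.0006-0.0011i)·(-0.2276-0.1940i)  (-0.0096+0.0060i)·(-0.0193-0.3647i)  (+0.0621-0.0041i)·(-0.0009+0.0010i)  (-0.2101-0.0955i)·(-0.3338+0.0000i)  (+0.3358+0.4408i)·(+0.0009+0.0010i)  (-0.1002-0.6296i)·(-0.0193+0.3647i)  (+0.1576-0.4521i)·(+0.2276-0.1940i)
Y_3^2(R⁻¹ n̂) = +0.251694-0.121628i

Re=0.2517 Im=-0.1216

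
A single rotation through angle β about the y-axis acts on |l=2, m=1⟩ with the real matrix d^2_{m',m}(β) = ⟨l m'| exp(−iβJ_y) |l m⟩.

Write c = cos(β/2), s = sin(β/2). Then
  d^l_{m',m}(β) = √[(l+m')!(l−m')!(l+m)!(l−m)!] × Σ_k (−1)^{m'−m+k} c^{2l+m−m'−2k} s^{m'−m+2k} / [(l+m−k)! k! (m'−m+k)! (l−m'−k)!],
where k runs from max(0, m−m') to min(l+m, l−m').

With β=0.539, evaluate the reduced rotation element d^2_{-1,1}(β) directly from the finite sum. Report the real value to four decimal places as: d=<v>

d=0.1926

d^2_{-1,1}(β=0.539) via Wigner's sum:
c=cos(0.539/2)=0.963904, s=sin(0.539/2)=0.266250; N=√[1·6·6·1]=6.000000
k∈{2,3} keeps every argument non-negative
  k=2: (−1)^0·6.0000/(2)·0.9639^2·0.2662^2 = +0.197591
  k=3: (−1)^1·6.0000/(6)·0.9639^0·0.2662^4 = -0.005025
d^2_{-1,1}(0.539) = +0.197591 -0.005025 = +0.192566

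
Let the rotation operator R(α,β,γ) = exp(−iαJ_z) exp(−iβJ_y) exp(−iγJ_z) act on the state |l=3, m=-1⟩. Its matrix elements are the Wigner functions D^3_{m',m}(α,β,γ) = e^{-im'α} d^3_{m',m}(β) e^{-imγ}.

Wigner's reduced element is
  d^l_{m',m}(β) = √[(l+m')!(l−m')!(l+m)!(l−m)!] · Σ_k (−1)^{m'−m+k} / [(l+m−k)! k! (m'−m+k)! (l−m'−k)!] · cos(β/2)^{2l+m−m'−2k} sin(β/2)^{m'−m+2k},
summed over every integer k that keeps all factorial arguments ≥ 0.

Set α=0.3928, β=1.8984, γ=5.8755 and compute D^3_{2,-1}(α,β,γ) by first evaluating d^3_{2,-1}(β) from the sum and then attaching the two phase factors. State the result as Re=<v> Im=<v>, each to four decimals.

Re=-0.0063 Im=0.0159

D^3_{2,-1}(0.3928,1.8984,5.8755) = e^{-i·2·0.3928}·d^3_{2,-1}(1.8984)·e^{-i·-1·5.8755}. Compute d first:
With c≡cos(β/2)=0.582334 and s≡sin(β/2)=0.812950, N=[120·1·2·24]^{1/2}=75.894664
Admissible k: 0..1 (factorial args all ≥0)
  k=0: (−1)^3·75.8947/(12)·0.5823^3·0.8129^3 = -0.671022
  k=1: (−1)^4·75.8947/(24)·0.5823^1·0.8129^5 = +0.653869
d^3_{2,-1}(1.8984) = -0.671022 +0.653869 = -0.017153
Attach z-rotation phases: D = e^{-i(2)(0.3928)}·(-0.017153)·e^{-i(-1)(5.8755)} = -0.006323+0.015945i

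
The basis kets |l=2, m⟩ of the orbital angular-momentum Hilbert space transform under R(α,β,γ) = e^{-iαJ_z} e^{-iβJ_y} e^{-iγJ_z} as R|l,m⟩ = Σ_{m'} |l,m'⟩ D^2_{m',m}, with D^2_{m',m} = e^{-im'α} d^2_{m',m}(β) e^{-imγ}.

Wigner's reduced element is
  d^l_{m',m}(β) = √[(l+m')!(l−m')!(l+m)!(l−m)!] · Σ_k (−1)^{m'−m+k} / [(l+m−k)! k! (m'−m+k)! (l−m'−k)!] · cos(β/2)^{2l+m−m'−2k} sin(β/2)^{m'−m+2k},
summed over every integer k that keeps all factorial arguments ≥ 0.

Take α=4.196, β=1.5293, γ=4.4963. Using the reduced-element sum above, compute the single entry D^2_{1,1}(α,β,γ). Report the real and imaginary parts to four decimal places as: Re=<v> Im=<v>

Re=0.3551 Im=0.3193

D^2_{1,1}(4.196,1.5293,4.4963) = e^{-i·1·4.196}·d^2_{1,1}(1.5293)·e^{-i·1·4.4963}. Compute d first:
c=cos(1.5293/2)=0.721625, s=sin(1.5293/2)=0.692284; N=√[6·1·6·1]=6.000000
k: max(0,(1)−(1))=0 … min(2+(1),2−(1))=1
  k=0: (−1)^0·6.0000/(6)·0.7216^4·0.6923^0 = +0.271172
  k=1: (−1)^1·6.0000/(2)·0.7216^2·0.6923^2 = -0.748709
d^2_{1,1}(1.5293) = +0.271172 -0.748709 = -0.477537
Attach z-rotation phases: D = e^{-i(1)(4.196)}·(-0.477537)·e^{-i(1)(4.4963)} = +0.355058+0.319336i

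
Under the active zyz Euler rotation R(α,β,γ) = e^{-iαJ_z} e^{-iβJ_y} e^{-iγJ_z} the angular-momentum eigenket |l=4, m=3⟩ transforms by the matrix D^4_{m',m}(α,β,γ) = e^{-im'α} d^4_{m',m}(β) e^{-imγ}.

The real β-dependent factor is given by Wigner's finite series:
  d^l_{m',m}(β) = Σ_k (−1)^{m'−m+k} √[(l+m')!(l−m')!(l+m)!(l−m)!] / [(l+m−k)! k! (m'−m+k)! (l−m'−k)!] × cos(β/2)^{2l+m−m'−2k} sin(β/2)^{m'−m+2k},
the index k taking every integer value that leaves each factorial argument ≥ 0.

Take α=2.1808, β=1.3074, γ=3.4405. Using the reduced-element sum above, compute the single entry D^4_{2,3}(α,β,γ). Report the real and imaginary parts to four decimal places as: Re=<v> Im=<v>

First d^4_{2,3}(β=1.3074), then the phase factors e^{-i(2)α} and e^{-i(3)γ}:
With c≡cos(β/2)=0.793839 and s≡sin(β/2)=0.608128, N=[720·2·5040·1]^{1/2}=2693.993318
k∈{1,2} keeps every argument non-negative
  k=1: (−1)^0·2693.9933/(720)·0.7938^7·0.6081^1 = +0.452050
  k=2: (−1)^1·2693.9933/(240)·0.7938^5·0.6081^3 = -0.795852
d^4_{2,3}(1.3074) = +0.452050 -0.795852 = -0.343802
D = (-0.343639+0.939102i)·(-0.343802)·(-0.624174+0.781285i) = +0.178507+0.293828i

Re=0.1785 Im=0.2938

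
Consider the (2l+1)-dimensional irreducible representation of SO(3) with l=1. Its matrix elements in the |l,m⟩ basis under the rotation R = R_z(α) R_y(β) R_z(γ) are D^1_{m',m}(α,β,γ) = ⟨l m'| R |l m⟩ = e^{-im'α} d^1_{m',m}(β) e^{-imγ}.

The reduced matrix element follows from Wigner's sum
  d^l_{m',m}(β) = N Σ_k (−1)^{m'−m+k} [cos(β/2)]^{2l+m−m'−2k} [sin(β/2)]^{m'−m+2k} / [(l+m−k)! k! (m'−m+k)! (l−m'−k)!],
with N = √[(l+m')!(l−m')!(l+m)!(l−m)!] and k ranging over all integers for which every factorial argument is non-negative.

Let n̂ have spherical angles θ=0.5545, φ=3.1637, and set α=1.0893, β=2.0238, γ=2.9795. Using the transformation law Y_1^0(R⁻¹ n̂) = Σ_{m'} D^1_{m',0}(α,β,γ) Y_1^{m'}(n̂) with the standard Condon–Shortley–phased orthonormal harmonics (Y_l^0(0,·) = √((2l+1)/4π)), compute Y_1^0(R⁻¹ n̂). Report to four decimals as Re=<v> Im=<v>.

Need the full column D^1_{m',0} for m'=−1..1 at α=1.0893, β=2.0238, γ=2.9795.
cos(β/2)=0.530251, sin(β/2)=0.847841
d^1_{-1,0}: single k=1 term ⇒ +0.635786;  D = +0.294436+0.563499i
d^1_{0,0}: k∈[0..1] ⇒ +0.281166 -0.718834 = -0.437668;  D = -0.437668+0.000000i
d^1_{1,0}: single k=0 term ⇒ -0.635786;  D = -0.294436+0.563499i
Y_1^{m'}(θ=0.5545,φ=3.1637) and Σ D·Y over m':
  (+0.2944+0.5635i)·(-0.1819+0.0040i)  (-0.4377+0.0000i)·(+0.4154+0.0000i)  (-0.2944+0.5635i)·(+0.1819+0.0040i)
Y_1^0(R⁻¹ n̂) = -0.293431+0.000000i

Re=-0.2934 Im=0.0000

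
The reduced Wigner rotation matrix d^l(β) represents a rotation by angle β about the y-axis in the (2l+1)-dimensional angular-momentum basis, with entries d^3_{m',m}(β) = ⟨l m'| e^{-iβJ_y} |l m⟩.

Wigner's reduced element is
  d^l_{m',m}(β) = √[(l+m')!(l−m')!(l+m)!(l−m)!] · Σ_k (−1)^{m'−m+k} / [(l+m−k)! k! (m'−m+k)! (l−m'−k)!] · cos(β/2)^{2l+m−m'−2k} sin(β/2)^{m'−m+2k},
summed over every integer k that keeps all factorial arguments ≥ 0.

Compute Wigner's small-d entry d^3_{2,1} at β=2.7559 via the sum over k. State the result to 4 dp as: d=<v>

d=0.0413

d^3_{2,1}(β=2.7559) via Wigner's sum:
c=cos(2.7559/2)=0.191653, s=sin(2.7559/2)=0.981463; N=√[120·1·24·2]=75.894664
k: max(0,(1)−(2))=0 … min(3+(1),3−(2))=1
  k=0: (−1)^1·75.8947/(24)·0.1917^5·0.9815^1 = -0.000803
  k=1: (−1)^2·75.8947/(12)·0.1917^3·0.9815^3 = +0.042092
d^3_{2,1}(2.7559) = -0.000803 +0.042092 = +0.041290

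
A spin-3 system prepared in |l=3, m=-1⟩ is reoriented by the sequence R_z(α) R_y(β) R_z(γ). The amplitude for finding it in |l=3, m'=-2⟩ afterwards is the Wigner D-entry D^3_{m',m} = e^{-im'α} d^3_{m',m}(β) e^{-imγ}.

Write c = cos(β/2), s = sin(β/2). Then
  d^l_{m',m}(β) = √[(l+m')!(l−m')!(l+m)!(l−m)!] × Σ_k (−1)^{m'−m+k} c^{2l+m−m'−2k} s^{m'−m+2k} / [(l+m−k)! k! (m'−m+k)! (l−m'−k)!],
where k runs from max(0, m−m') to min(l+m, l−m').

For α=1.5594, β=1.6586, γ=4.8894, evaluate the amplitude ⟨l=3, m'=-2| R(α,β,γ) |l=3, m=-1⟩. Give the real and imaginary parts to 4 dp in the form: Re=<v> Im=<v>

Re=0.0697 Im=-0.4484

Split into d^3_{-2,-1}(β=1.6586) × two z-phases.
c=cos(1.6586/2)=0.675392, s=sin(1.6586/2)=0.737459; N=√[1·120·2·24]=75.894664
k∈{1,2} keeps every argument non-negative
  k=1: (−1)^0·75.8947/(24)·0.6754^5·0.7375^1 = +0.327731
  k=2: (−1)^1·75.8947/(12)·0.6754^3·0.7375^3 = -0.781468
d^3_{-2,-1}(1.6586) = +0.327731 -0.781468 = -0.453737
Attach z-rotation phases: D = e^{-i(-2)(1.5594)}·(-0.453737)·e^{-i(-1)(4.8894)} = +0.069698-0.448352i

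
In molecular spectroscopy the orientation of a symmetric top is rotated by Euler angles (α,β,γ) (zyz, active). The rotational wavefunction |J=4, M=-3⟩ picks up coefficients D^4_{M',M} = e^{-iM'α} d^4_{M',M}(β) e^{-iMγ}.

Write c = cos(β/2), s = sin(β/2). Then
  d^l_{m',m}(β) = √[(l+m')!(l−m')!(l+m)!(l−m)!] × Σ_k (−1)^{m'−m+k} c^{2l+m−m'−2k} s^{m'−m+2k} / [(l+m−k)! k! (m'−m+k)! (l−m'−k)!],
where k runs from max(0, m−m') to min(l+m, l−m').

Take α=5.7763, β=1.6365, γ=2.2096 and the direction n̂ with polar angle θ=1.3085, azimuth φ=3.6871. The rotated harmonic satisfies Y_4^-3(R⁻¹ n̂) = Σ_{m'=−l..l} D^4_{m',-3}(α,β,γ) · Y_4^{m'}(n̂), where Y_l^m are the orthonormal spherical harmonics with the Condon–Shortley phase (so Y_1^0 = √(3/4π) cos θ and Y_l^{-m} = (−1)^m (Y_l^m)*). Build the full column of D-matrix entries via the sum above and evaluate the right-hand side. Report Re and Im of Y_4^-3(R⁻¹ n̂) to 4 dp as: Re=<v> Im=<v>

Re=-0.3692 Im=0.1699

Need the full column D^4_{m',-3} for m'=−4..4 at α=5.7763, β=1.6365, γ=2.2096.
cos(β/2)=0.683500, sin(β/2)=0.729951
d^4_{-4,-3}: single k=1 term ⇒ +0.143882;  D = -0.015957-0.142995i
d^4_{-3,-3}: k∈[0..1] ⇒ +0.047633 -0.380290 = -0.332657;  D = -0.128241+0.306945i
d^4_{-2,-3}: k∈[0..1] ⇒ -0.190338 +0.651265 = +0.460927;  D = +0.361812-0.285562i
d^4_{-1,-3}: k∈[0..1] ⇒ +0.431209 -0.819684 = -0.388476;  D = -0.383435+0.062379i
d^4_{0,-3}: k∈[0..1] ⇒ -0.686493 +0.782973 = +0.096480;  D = +0.090775+0.032685i
d^4_{1,-3}: k∈[0..1] ⇒ +0.819684 -0.560930 = +0.258755;  D = +0.170287+0.194824i
d^4_{2,-3}: k∈[0..1] ⇒ -0.742794 +0.282395 = -0.460398;  D = -0.096610-0.450148i
d^4_{3,-3}: k∈[0..1] ⇒ +0.494694 -0.080603 = +0.414091;  D = -0.120581+0.396146i
d^4_{4,-3}: single k=0 term ⇒ -0.213471;  D = +0.153485-0.148365i
Y_4^{m'}(θ=1.3085,φ=3.6871) and Σ D·Y over m':
  (-0.0160-0.1430i)·(-0.2210-0.3153i)  (-0.1282+0.3069i)·(+0.0192+0.2917i)  (+0.3618-0.2856i)·(-0.0762+0.1465i)  (-0.3834+0.0624i)·(+0.2562-0.1555i)  (+0.0908+0.0327i)·(+0.1207+0.0000i)  (+0.1703+0.1948i)·(-0.2562-0.1555i)  (-0.0966-0.4501i)·(-0.0762-0.1465i)  (-0.1206+0.3961i)·(-0.0192+0.2917i)  (+0.1535-0.1484i)·(-0.2210+0.3153i)
Y_4^-3(R⁻¹ n̂) = -0.369204+0.169918i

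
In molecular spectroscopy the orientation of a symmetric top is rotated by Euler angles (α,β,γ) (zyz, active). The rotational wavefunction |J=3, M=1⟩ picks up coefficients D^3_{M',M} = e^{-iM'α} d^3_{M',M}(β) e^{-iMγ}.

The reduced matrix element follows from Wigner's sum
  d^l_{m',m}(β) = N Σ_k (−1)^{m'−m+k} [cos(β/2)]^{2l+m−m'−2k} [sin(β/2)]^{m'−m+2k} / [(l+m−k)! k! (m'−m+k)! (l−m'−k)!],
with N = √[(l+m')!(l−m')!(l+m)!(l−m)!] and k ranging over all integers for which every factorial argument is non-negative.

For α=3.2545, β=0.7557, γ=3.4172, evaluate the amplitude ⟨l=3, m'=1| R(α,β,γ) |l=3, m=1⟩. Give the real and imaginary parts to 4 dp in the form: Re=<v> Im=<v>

Split into d^3_{1,1}(β=0.7557) × two z-phases.
Half-angle: c=0.929460, s=0.368923. N=√(24·2·24·2)=48.000000
k∈{0,1,2} keeps every argument non-negative
  k=0: (−1)^0·48.0000/(48)·0.9295^6·0.3689^0 = +0.644739
  k=1: (−1)^1·48.0000/(6)·0.9295^4·0.3689^2 = -0.812614
  k=2: (−1)^2·48.0000/(8)·0.9295^2·0.3689^4 = +0.096019
d^3_{1,1}(0.7557) = +0.644739 -0.812614 +0.096019 = -0.071856
Attach z-rotation phases: D = e^{-i(1)(3.2545)}·(-0.071856)·e^{-i(1)(3.4172)} = -0.066501+0.027220i

Re=-0.0665 Im=0.0272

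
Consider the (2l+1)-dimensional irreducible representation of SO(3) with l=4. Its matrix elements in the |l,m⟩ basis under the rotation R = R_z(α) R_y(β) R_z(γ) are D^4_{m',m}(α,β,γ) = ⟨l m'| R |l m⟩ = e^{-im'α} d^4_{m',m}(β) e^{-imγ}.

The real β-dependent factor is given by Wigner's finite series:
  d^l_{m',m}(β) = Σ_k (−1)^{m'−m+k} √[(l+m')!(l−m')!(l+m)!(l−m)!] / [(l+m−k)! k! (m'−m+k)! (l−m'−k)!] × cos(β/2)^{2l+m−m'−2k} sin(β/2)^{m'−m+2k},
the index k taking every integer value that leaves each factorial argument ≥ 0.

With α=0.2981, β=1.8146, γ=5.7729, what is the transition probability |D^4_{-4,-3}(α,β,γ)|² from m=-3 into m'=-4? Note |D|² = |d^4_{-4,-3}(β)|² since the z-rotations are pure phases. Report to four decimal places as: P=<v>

First d^4_{-4,-3}(β=1.8146), then the phase factors e^{-i(-4)α} and e^{-i(-3)γ}:
With c≡cos(β/2)=0.615875 and s≡sin(β/2)=0.787844, N=[1·40320·1·5040]^{1/2}=14255.272709
k∈{1} keeps every argument non-negative
  k=1: (−1)^0·14255.2727/(5040)·0.6159^7·0.7878^1 = +0.074892
d^4_{-4,-3}(1.8146) = +0.074892
|D^4_{-4,-3}|² = |d^4_{-4,-3}(β)|² = (+0.074892)² = 0.005609 (the z-rotation phases have unit modulus)

P=0.0056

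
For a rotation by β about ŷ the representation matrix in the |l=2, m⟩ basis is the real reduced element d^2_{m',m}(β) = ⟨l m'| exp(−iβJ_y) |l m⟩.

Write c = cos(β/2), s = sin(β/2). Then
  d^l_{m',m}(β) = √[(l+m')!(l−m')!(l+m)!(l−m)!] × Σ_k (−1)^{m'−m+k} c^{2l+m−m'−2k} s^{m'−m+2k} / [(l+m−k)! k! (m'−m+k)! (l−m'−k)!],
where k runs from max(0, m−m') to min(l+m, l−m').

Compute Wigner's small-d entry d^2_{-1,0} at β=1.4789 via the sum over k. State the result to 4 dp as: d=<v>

d=0.1119

d^2_{-1,0}(β=1.4789) via Wigner's sum:
c=cos(1.4789/2)=0.738839, s=sin(1.4789/2)=0.673882; N=√[1·6·2·2]=4.898979
k∈{1,2} keeps every argument non-negative
  k=1: (−1)^0·4.8990/(2)·0.7388^3·0.6739^1 = +0.665747
  k=2: (−1)^1·4.8990/(2)·0.7388^1·0.6739^3 = -0.553830
d^2_{-1,0}(1.4789) = +0.665747 -0.553830 = +0.111917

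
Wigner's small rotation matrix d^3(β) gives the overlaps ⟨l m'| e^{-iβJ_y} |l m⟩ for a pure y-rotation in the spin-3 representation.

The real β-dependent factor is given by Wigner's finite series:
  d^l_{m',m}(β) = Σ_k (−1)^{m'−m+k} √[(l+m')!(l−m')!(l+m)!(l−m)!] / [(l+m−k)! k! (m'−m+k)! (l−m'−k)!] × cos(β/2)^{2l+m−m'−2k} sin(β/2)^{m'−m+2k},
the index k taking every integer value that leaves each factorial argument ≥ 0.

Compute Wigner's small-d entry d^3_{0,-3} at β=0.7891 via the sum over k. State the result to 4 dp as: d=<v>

d^3_{0,-3}(β=0.7891) via Wigner's sum:
c=cos(0.7891/2)=0.923170, s=sin(0.7891/2)=0.384393; N=√[6·6·1·720]=160.996894
The bounds max(0,m−m')=0 and min(l+m,l−m')=0 give 1 term
  k=0: (−1)^3·160.9969/(36)·0.9232^3·0.3844^3 = -0.199841
d^3_{0,-3}(0.7891) = -0.199841

d=-0.1998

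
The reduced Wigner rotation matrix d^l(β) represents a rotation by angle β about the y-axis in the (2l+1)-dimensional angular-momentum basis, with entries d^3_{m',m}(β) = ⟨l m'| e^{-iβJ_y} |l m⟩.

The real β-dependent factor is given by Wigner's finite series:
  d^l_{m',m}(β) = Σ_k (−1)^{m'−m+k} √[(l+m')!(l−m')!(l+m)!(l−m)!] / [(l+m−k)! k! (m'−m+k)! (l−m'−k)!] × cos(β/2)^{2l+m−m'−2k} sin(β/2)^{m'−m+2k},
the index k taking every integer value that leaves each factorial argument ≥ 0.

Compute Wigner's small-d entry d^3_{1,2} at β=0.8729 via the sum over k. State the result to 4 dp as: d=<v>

d^3_{1,2}(β=0.8729) via Wigner's sum:
With c≡cos(β/2)=0.906258 and s≡sin(β/2)=0.422725, N=[24·2·120·1]^{1/2}=75.894664
k∈{1,2} keeps every argument non-negative
  k=1: (−1)^0·75.8947/(24)·0.9063^5·0.4227^1 = +0.817179
  k=2: (−1)^1·75.8947/(12)·0.9063^3·0.4227^3 = -0.355598
d^3_{1,2}(0.8729) = +0.817179 -0.355598 = +0.461581

d=0.4616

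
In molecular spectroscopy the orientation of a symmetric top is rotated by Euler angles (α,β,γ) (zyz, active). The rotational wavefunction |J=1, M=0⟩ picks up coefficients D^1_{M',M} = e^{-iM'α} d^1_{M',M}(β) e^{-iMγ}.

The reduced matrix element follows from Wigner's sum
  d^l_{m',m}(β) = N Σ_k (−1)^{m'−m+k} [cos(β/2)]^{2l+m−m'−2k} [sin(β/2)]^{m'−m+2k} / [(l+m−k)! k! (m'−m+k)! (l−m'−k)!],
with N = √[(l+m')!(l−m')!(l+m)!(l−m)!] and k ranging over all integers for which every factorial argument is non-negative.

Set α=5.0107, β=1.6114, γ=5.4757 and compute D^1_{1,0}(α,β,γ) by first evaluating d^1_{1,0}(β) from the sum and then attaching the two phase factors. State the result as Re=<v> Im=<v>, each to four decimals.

Split into d^1_{1,0}(β=1.6114) × two z-phases.
c=cos(1.6114/2)=0.692606, s=sin(1.6114/2)=0.721316; N=√[2·1·1·1]=1.414214
k: max(0,(0)−(1))=0 … min(1+(0),1−(1))=0
  k=0: (−1)^1·1.4142/(1)·0.6926^1·0.7213^1 = -0.706524
d^1_{1,0}(1.6114) = -0.706524
Attach z-rotation phases: D = e^{-i(1)(5.0107)}·(-0.706524)·e^{-i(0)(5.4757)} = -0.207652-0.675320i

Re=-0.2077 Im=-0.6753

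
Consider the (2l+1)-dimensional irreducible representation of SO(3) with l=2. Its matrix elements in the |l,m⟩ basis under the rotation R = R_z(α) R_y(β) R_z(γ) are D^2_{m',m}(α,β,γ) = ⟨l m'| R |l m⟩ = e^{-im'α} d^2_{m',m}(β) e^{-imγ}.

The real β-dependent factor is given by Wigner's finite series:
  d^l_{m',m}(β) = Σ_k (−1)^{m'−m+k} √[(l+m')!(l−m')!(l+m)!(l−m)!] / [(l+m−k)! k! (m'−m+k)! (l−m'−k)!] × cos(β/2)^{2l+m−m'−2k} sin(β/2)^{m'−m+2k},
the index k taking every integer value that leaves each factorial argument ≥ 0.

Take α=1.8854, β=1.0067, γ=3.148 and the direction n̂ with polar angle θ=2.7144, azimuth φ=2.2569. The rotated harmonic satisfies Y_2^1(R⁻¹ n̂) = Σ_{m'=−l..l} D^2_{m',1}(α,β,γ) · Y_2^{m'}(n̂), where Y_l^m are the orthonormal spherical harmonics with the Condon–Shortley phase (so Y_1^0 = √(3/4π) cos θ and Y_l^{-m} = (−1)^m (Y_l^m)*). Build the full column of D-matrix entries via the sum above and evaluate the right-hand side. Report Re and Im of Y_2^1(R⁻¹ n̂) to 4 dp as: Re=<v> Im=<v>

Need the full column D^2_{m',1} for m'=−2..2 at α=1.8854, β=1.0067, γ=3.148.
cos(β/2)=0.875972, sin(β/2)=0.482363
d^2_{-2,1}: single k=3 term ⇒ +0.196626;  D = +0.159709+0.114694i
d^2_{-1,1}: k∈[2..3] ⇒ +0.535610 -0.054137 = +0.481473;  D = +0.146050-0.458787i
d^2_{0,1}: k∈[1..2] ⇒ +0.794181 -0.240817 = +0.553364;  D = -0.553353+0.003546i
d^2_{1,1}: k∈[0..1] ⇒ +0.588789 -0.535610 = +0.053179;  D = +0.016779+0.050463i
d^2_{2,1}: single k=0 term ⇒ -0.648446;  D = -0.521809+0.384964i
Y_2^{m'}(θ=2.7144,φ=2.2569) and Σ D·Y over m':
  (+0.1597+0.1147i)·(-0.0131+0.0650i)  (+0.1461-0.4588i)·(+0.1846+0.2254i)  (-0.5534+0.0035i)·(+0.4684+0.0000i)  (+0.0168+0.0505i)·(-0.1846+0.2254i)  (-0.5218+0.3850i)·(-0.0131-0.0650i)
Y_2^1(R⁻¹ n̂) = -0.120972-0.017858i

Re=-0.1210 Im=-0.0179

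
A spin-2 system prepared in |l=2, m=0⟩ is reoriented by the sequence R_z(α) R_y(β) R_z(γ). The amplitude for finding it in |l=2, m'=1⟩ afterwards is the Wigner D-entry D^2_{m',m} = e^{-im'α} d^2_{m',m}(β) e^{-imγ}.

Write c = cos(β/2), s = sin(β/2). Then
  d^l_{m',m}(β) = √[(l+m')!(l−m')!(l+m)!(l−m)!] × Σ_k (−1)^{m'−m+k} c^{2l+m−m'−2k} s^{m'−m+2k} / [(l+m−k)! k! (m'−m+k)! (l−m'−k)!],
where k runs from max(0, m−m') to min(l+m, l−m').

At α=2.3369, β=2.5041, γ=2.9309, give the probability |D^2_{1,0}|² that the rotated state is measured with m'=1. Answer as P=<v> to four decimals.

First d^2_{1,0}(β=2.5041), then the phase factors e^{-i(1)α} and e^{-i(0)γ}:
Half-angle: c=0.313376, s=0.949629. N=√(6·1·2·2)=4.898979
Admissible k: 0..1 (factorial args all ≥0)
  k=0: (−1)^1·4.8990/(2)·0.3134^3·0.9496^1 = -0.071586
  k=1: (−1)^2·4.8990/(2)·0.3134^1·0.9496^3 = +0.657361
d^2_{1,0}(2.5041) = -0.071586 +0.657361 = +0.585775
|D^2_{1,0}|² = |d^2_{1,0}(β)|² = (+0.585775)² = 0.343132 (the z-rotation phases have unit modulus)

P=0.3431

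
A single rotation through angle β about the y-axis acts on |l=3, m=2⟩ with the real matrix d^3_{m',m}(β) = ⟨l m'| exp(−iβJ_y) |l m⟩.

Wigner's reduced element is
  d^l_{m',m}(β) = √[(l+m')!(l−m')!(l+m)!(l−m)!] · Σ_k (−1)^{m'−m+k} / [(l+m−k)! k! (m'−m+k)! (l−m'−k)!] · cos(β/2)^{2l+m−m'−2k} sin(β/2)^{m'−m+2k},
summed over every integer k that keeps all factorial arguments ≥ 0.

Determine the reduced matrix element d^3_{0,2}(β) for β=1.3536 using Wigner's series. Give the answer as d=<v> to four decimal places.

d=0.2814

d^3_{0,2}(β=1.3536) via Wigner's sum:
Half-angle: c=0.779581, s=0.626302. N=√(6·6·120·1)=65.726707
k∈{2,3} keeps every argument non-negative
  k=2: (−1)^0·65.7267/(12)·0.7796^4·0.6263^2 = +0.793546
  k=3: (−1)^1·65.7267/(12)·0.7796^2·0.6263^4 = -0.512173
d^3_{0,2}(1.3536) = +0.793546 -0.512173 = +0.281373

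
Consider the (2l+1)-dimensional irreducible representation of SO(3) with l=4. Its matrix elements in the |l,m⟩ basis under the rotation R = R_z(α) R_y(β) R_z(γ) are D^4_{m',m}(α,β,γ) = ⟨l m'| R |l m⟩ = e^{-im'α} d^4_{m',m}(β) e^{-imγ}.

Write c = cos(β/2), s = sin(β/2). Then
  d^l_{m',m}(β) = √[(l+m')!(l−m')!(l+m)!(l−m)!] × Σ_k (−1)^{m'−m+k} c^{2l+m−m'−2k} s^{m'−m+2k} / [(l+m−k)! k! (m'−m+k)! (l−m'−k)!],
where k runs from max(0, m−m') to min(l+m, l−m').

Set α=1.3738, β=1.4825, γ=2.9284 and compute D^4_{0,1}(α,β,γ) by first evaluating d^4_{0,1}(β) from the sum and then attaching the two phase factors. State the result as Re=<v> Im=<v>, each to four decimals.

Re=0.1414 Im=0.0306

First d^4_{0,1}(β=1.4825), then the phase factors e^{-i(0)α} and e^{-i(1)γ}:
With c≡cos(β/2)=0.737625 and s≡sin(β/2)=0.675210, N=[24·24·120·6]^{1/2}=643.987578
The bounds max(0,m−m')=1 and min(l+m,l−m')=4 give 4 terms
  k=1: (−1)^0·643.9876/(144)·0.7376^7·0.6752^1 = +0.358760
  k=2: (−1)^1·643.9876/(24)·0.7376^5·0.6752^3 = -1.803691
  k=3: (−1)^2·643.9876/(24)·0.7376^3·0.6752^5 = +1.511364
  k=4: (−1)^3·643.9876/(144)·0.7376^1·0.6752^7 = -0.211069
d^4_{0,1}(1.4825) = +0.358760 -1.803691 +1.511364 -0.211069 = -0.144636
Phases: e^{-i·(0)·1.3738}=+1.000000+0.000000i, e^{-i·(1)·2.9284}=-0.977360-0.211581i ⇒ D=+0.141362+0.030602i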